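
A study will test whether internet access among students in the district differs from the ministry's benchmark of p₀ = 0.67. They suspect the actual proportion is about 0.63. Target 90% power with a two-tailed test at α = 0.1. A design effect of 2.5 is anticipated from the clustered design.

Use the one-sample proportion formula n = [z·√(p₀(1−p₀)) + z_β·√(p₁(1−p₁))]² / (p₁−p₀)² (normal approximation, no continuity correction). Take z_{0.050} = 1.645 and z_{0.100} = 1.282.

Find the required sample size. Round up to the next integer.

n = [z_{α/2}·√(p₀q₀) + z_β·√(p₁q₁)]² / (p₁ − p₀)²
  = [1.645·√(0.67·0.33) + 1.282·√(0.63·0.37)]² / (-0.04)²
  = [1.645·0.4702 + 1.282·0.4828]² / 0.0016
  = [1.3925]² / 0.0016
  = 1211.83
Design effect: 2.5 × 1211.83 = 3029.58.
Round up → n = 3030.

n = 3030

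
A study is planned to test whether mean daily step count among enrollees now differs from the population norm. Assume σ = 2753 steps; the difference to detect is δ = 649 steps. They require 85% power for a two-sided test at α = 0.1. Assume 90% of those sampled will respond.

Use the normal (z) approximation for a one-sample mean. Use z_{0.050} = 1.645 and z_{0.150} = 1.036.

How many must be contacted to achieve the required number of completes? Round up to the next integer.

n = 144

n = (z_{α/2} + z_β)² · σ² / δ²
  = (1.645 + 1.036)² · 2753² / 649²
  = 7.1878 · 7579009 / 421201
  = 129.34
Adjust for 90% response: 129.34 / 0.90 = 143.71.
Round up → n = 144.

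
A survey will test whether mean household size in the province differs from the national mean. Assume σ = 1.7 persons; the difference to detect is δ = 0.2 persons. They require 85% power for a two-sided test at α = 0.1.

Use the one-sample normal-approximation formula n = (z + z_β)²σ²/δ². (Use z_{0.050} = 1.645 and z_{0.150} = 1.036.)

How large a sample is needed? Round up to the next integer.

n = (z_{α/2} + z_β)² · σ² / δ²
  = (1.645 + 1.036)² · 1.7² / 0.2²
  = 7.1878 · 2.89 / 0.04
  = 519.32
Round up → n = 520.

n = 520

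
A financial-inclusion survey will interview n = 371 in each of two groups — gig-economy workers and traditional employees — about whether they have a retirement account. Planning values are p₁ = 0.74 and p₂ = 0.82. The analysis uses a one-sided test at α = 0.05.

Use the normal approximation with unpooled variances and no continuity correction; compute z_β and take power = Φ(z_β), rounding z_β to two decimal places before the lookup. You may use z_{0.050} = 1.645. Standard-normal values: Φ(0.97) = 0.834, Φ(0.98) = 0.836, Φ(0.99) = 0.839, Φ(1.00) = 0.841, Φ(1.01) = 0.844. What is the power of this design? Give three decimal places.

Power ≈ 0.841

z_β = |p₁−p₂|·√(n/[p₁q₁+p₂q₂]) − z_α
    = 0.08 · √(371/0.3400) − 1.645
    = 0.08 · 33.0330 − 1.645
    = 2.6426 − 1.645 = 0.9976 → 1.00
Power = Φ(1.00) = 0.841.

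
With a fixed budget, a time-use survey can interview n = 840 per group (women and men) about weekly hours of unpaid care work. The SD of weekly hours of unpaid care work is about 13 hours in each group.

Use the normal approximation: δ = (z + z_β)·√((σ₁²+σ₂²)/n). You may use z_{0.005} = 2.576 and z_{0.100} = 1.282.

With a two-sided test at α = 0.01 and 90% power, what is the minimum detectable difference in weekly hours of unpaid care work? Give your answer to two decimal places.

δ = (z_{α/2} + z_β) · √((σ₁²+σ₂²)/n)
  = (2.576 + 1.282) · √(338/840)
  = 3.858 · √0.40238
  = 3.858 · 0.6343
  = 2.4473

Minimum detectable difference ≈ 2.45 hours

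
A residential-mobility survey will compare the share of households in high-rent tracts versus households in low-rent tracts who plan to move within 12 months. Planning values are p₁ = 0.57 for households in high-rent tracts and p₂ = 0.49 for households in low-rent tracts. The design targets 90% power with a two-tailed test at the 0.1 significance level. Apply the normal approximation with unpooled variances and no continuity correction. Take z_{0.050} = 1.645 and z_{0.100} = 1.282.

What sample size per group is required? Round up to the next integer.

n = (z_{α/2} + z_β)² · [p₁(1−p₁) + p₂(1−p₂)] / (p₁ − p₂)²
  = (1.645 + 1.282)² · (0.57·0.43 + 0.49·0.51) / (0.08)²
  = (2.927)² · (0.2451 + 0.2499) / 0.0064
  = 8.5673 · 0.4950 / 0.0064
  = 662.63
Round up → n = 663 per group.

n = 663 per group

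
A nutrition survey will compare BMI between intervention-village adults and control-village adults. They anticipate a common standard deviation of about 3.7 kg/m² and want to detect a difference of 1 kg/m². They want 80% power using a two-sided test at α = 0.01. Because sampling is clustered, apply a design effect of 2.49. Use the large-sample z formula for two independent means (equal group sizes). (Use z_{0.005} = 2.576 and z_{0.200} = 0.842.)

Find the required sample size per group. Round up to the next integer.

n = (z_{α/2} + z_β)² · (σ₁² + σ₂²) / δ²
  = (2.576 + 0.842)² · (2·3.7² = 27.38) / 1²
  = 11.6827 · 27.38 / 1
  = 319.87
Design effect: 2.49 × 319.87 = 796.48.
Round up → n = 797 per group.

n = 797 per group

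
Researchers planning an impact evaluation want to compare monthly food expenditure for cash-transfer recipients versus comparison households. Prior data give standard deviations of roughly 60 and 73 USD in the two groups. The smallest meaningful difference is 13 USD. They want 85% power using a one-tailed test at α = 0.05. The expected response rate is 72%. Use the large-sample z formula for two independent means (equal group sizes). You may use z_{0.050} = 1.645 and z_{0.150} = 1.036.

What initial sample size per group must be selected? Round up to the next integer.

n = 528 per group

n = (z_α + z_β)² · (σ₁² + σ₂²) / δ²
  = (1.645 + 1.036)² · (60² + 73² = 8929) / 13²
  = 7.1878 · 8929 / 169
  = 379.76
Adjust for 72% response: 379.76 / 0.72 = 527.45.
Round up → n = 528 per group.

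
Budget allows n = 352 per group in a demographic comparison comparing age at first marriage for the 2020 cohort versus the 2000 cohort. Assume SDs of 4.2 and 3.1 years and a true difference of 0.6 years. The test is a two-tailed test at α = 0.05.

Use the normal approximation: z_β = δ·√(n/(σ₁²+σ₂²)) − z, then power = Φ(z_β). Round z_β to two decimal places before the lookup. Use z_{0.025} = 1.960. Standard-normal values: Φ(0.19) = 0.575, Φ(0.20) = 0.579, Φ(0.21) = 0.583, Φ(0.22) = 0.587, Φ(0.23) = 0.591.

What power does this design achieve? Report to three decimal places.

z_β = δ·√(n/(σ₁²+σ₂²)) − z_{α/2}
    = 0.6 · √(352/27.25) − 1.960
    = 0.6 · 3.59408 − 1.960
    = 2.1564 − 1.960 = 0.1964 → 0.20
Power = Φ(0.20) = 0.579.

Power ≈ 0.579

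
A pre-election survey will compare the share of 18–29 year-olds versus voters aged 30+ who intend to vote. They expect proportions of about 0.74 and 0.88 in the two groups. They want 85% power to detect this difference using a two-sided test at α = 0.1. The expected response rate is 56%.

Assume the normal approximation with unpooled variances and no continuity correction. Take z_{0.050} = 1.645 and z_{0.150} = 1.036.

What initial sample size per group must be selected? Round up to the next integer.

n = 196 per group

n = (z_{α/2} + z_β)² · [p₁(1−p₁) + p₂(1−p₂)] / (p₁ − p₂)²
  = (1.645 + 1.036)² · (0.74·0.26 + 0.88·0.12) / (-0.14)²
  = (2.681)² · (0.1924 + 0.1056) / 0.0196
  = 7.1878 · 0.2980 / 0.0196
  = 109.28
Adjust for 56% response: 109.28 / 0.56 = 195.15.
Round up → n = 196 per group.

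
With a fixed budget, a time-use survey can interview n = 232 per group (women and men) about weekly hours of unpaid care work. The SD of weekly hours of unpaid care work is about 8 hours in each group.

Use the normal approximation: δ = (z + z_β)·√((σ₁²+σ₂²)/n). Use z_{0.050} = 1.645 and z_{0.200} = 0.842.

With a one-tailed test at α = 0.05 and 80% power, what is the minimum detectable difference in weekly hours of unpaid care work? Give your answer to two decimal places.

δ = (z_α + z_β) · √((σ₁²+σ₂²)/n)
  = (1.645 + 0.842) · √(128/232)
  = 2.487 · √0.55172
  = 2.487 · 0.7428
  = 1.8473

Minimum detectable difference ≈ 1.85 hours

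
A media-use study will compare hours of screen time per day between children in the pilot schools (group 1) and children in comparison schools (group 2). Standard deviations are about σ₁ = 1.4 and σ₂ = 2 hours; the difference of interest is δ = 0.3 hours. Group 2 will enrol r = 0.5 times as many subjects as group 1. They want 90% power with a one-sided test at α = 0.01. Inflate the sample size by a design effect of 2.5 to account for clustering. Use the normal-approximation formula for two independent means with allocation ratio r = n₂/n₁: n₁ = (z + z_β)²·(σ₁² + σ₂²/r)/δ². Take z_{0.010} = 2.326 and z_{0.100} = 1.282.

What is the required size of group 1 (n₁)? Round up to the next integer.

n₁ = (z_α + z_β)² · (σ₁² + σ₂²/r) / δ²
   = (2.326 + 1.282)² · (1.4² + 2²/0.5) / 0.3²
   = 13.0177 · (1.96 + 8) / 0.09
   = 13.0177 · 9.96 / 0.09
   = 1440.62
Design effect: 2.5 × 1440.62 = 3601.55.
Round up → n₁ = 3602; n₂ = r·n₁ = 0.5 × 3602 = 1801.

n₁ = 3602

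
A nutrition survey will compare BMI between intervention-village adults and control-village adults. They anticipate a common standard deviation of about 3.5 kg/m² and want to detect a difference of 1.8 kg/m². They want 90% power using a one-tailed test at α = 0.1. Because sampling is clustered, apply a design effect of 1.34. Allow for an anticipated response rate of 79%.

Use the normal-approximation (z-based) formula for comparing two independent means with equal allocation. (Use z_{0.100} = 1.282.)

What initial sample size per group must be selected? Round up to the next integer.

n = 85 per group

n = (z_α + z_β)² · (σ₁² + σ₂²) / δ²
  = (1.282 + 1.282)² · (2·3.5² = 24.5) / 1.8²
  = 6.5741 · 24.5 / 3.24
  = 49.71
Design effect: 1.34 × 49.71 = 66.61.
Adjust for 79% response: 66.61 / 0.79 = 84.32.
Round up → n = 85 per group.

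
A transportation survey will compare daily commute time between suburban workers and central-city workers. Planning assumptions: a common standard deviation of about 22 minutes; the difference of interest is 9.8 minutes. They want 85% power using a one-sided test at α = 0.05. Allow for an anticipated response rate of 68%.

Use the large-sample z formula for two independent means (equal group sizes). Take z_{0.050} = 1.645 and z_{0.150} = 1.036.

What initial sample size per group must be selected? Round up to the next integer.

n = (z_α + z_β)² · (σ₁² + σ₂²) / δ²
  = (1.645 + 1.036)² · (2·22² = 968) / 9.8²
  = 7.1878 · 968 / 96.04
  = 72.45
Adjust for 68% response: 72.45 / 0.68 = 106.54.
Round up → n = 107 per group.

n = 107 per group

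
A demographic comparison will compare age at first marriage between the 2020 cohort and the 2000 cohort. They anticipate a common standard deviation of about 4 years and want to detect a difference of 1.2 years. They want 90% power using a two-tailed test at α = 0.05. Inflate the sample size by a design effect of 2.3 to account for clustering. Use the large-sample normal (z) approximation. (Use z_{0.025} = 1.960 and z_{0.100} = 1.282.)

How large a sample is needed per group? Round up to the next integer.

n = (z_{α/2} + z_β)² · (σ₁² + σ₂²) / δ²
  = (1.960 + 1.282)² · (2·4² = 32) / 1.2²
  = 10.5106 · 32 / 1.44
  = 233.57
Design effect: 2.3 × 233.57 = 537.21.
Round up → n = 538 per group.

n = 538 per group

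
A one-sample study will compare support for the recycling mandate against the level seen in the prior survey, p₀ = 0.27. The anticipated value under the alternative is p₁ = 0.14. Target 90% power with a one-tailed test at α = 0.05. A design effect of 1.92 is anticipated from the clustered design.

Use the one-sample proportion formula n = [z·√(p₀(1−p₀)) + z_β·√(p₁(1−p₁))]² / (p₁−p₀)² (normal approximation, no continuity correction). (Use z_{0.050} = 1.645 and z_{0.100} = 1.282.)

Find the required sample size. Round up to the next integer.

n = [z_α·√(p₀q₀) + z_β·√(p₁q₁)]² / (p₁ − p₀)²
  = [1.645·√(0.27·0.73) + 1.282·√(0.14·0.86)]² / (-0.13)²
  = [1.645·0.4440 + 1.282·0.3470]² / 0.0169
  = [1.1752]² / 0.0169
  = 81.71
Design effect: 1.92 × 81.71 = 156.89.
Round up → n = 157.

n = 157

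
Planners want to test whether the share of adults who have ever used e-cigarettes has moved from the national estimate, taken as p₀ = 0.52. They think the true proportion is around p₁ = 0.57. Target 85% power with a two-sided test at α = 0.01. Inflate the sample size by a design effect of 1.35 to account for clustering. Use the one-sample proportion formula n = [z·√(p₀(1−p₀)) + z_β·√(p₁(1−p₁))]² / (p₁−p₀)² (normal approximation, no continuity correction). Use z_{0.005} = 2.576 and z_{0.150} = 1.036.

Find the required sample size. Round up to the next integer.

n = 1750

n = [z_{α/2}·√(p₀q₀) + z_β·√(p₁q₁)]² / (p₁ − p₀)²
  = [2.576·√(0.52·0.48) + 1.036·√(0.57·0.43)]² / (0.05)²
  = [2.576·0.4996 + 1.036·0.4951]² / 0.0025
  = [1.7999]² / 0.0025
  = 1295.81
Design effect: 1.35 × 1295.81 = 1749.34.
Round up → n = 1750.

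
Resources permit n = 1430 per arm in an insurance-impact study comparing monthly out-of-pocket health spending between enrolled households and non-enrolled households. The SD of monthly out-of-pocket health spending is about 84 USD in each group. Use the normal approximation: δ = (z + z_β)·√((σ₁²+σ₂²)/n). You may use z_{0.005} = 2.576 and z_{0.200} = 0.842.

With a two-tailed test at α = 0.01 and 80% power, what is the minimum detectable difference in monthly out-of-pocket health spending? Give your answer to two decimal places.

Minimum detectable difference ≈ 10.74 USD

δ = (z_{α/2} + z_β) · √((σ₁²+σ₂²)/n)
  = (2.576 + 0.842) · √(14112/1430)
  = 3.418 · √9.8685
  = 3.418 · 3.1414
  = 10.7374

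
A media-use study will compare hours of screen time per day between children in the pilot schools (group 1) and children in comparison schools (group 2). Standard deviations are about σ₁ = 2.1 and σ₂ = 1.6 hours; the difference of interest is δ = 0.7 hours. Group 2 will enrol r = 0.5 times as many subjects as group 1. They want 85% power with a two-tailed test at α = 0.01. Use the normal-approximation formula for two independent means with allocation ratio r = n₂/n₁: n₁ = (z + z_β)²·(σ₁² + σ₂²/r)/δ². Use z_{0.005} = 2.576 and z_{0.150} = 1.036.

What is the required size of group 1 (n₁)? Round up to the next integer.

n₁ = (z_{α/2} + z_β)² · (σ₁² + σ₂²/r) / δ²
   = (2.576 + 1.036)² · (2.1² + 1.6²/0.5) / 0.7²
   = 13.0465 · (4.41 + 5.12) / 0.49
   = 13.0465 · 9.53 / 0.49
   = 253.74
Round up → n₁ = 254; n₂ = r·n₁ = 0.5 × 254 = 127.

n₁ = 254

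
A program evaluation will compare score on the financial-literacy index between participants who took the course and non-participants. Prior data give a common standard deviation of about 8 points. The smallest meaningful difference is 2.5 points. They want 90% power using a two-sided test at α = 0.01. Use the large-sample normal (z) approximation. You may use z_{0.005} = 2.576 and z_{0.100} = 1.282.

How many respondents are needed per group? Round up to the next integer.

n = (z_{α/2} + z_β)² · (σ₁² + σ₂²) / δ²
  = (2.576 + 1.282)² · (2·8² = 128) / 2.5²
  = 14.8842 · 128 / 6.25
  = 304.83
Round up → n = 305 per group.

n = 305 per group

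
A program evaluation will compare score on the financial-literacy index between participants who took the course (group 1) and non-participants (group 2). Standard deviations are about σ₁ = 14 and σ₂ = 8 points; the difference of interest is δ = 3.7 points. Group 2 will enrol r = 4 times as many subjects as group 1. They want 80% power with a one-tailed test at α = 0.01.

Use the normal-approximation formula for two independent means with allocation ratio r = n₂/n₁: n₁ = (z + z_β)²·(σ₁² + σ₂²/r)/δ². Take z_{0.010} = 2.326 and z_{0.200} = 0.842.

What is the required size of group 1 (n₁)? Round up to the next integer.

n₁ = 156

n₁ = (z_α + z_β)² · (σ₁² + σ₂²/r) / δ²
   = (2.326 + 0.842)² · (14² + 8²/4) / 3.7²
   = 10.0362 · (196 + 16) / 13.69
   = 10.0362 · 212 / 13.69
   = 155.42
Round up → n₁ = 156; n₂ = r·n₁ = 4 × 156 = 624.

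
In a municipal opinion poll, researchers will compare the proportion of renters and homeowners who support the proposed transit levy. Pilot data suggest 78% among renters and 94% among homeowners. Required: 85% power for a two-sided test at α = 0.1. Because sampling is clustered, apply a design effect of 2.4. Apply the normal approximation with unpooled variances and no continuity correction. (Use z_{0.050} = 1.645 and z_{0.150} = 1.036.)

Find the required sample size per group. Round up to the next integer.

n = 154 per group

n = (z_{α/2} + z_β)² · [p₁(1−p₁) + p₂(1−p₂)] / (p₁ − p₂)²
  = (1.645 + 1.036)² · (0.78·0.22 + 0.94·0.06) / (-0.16)²
  = (2.681)² · (0.1716 + 0.0564) / 0.0256
  = 7.1878 · 0.2280 / 0.0256
  = 64.02
Design effect: 2.4 × 64.02 = 153.64.
Round up → n = 154 per group.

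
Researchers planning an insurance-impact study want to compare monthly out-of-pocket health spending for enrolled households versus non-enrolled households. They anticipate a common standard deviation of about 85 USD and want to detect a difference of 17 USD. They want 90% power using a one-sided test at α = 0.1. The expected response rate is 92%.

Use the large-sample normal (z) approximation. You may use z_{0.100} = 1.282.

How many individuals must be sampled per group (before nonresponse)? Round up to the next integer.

n = 358 per group

n = (z_α + z_β)² · (σ₁² + σ₂²) / δ²
  = (1.282 + 1.282)² · (2·85² = 14450) / 17²
  = 6.5741 · 14450 / 289
  = 328.70
Adjust for 92% response: 328.70 / 0.92 = 357.29.
Round up → n = 358 per group.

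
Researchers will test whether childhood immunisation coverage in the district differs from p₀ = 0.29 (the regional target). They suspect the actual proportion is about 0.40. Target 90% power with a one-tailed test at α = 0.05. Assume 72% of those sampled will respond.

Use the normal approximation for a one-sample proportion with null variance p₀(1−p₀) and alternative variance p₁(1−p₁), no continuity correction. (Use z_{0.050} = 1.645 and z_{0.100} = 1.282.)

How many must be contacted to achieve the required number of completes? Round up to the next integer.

n = 217

n = [z_α·√(p₀q₀) + z_β·√(p₁q₁)]² / (p₁ − p₀)²
  = [1.645·√(0.29·0.71) + 1.282·√(0.40·0.60)]² / (0.11)²
  = [1.645·0.4538 + 1.282·0.4899]² / 0.0121
  = [1.3745]² / 0.0121
  = 156.13
Adjust for 72% response: 156.13 / 0.72 = 216.85.
Round up → n = 217.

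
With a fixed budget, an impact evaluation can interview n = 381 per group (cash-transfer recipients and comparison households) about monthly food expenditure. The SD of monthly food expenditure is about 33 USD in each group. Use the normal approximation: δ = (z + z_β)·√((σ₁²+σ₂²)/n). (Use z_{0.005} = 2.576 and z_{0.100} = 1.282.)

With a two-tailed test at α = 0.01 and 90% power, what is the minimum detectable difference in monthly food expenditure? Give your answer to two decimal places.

δ = (z_{α/2} + z_β) · √((σ₁²+σ₂²)/n)
  = (2.576 + 1.282) · √(2178/381)
  = 3.858 · √5.7165
  = 3.858 · 2.3909
  = 9.2242

Minimum detectable difference ≈ 9.22 USD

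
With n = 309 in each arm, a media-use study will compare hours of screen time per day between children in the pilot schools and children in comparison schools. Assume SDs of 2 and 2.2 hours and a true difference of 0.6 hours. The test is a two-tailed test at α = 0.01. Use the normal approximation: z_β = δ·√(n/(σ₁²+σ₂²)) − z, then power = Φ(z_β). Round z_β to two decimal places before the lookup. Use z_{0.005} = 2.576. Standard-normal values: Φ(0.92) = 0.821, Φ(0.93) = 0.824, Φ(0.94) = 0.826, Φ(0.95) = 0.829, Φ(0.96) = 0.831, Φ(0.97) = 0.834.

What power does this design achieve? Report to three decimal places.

z_β = δ·√(n/(σ₁²+σ₂²)) − z_{α/2}
    = 0.6 · √(309/8.84) − 2.576
    = 0.6 · 5.91225 − 2.576
    = 3.5474 − 2.576 = 0.9714 → 0.97
Power = Φ(0.97) = 0.834.

Power ≈ 0.834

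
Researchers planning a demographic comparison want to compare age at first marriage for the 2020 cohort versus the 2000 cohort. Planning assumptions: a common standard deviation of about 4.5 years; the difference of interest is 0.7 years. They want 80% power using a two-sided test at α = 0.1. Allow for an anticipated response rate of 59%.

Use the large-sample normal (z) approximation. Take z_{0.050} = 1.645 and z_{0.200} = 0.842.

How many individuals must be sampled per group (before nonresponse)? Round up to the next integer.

n = 867 per group

n = (z_{α/2} + z_β)² · (σ₁² + σ₂²) / δ²
  = (1.645 + 0.842)² · (2·4.5² = 40.5) / 0.7²
  = 6.1852 · 40.5 / 0.49
  = 511.22
Adjust for 59% response: 511.22 / 0.59 = 866.48.
Round up → n = 867 per group.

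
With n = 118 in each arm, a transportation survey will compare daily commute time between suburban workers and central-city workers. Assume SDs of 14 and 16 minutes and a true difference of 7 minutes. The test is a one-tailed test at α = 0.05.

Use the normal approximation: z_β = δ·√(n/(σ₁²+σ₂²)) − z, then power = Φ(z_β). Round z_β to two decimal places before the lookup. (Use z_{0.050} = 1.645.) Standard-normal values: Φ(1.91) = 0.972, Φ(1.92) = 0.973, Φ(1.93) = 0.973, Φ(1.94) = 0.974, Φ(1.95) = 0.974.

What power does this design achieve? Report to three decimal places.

Power ≈ 0.973

z_β = δ·√(n/(σ₁²+σ₂²)) − z_α
    = 7 · √(118/452) − 1.645
    = 7 · 0.51094 − 1.645
    = 3.5766 − 1.645 = 1.9316 → 1.93
Power = Φ(1.93) = 0.973.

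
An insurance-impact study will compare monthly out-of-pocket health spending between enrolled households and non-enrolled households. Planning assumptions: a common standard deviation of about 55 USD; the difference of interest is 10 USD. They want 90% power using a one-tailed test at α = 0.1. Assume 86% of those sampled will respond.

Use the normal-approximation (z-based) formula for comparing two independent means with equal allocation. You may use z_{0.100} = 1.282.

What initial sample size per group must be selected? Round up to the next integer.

n = 463 per group

n = (z_α + z_β)² · (σ₁² + σ₂²) / δ²
  = (1.282 + 1.282)² · (2·55² = 6050) / 10²
  = 6.5741 · 6050 / 100
  = 397.73
Adjust for 86% response: 397.73 / 0.86 = 462.48.
Round up → n = 463 per group.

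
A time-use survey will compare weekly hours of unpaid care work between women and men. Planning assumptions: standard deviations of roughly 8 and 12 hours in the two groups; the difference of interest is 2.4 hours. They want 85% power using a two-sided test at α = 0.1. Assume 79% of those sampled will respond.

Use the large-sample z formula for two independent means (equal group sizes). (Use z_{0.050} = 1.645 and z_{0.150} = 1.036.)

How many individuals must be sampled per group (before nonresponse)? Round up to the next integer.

n = 329 per group

n = (z_{α/2} + z_β)² · (σ₁² + σ₂²) / δ²
  = (1.645 + 1.036)² · (8² + 12² = 208) / 2.4²
  = 7.1878 · 208 / 5.76
  = 259.56
Adjust for 79% response: 259.56 / 0.79 = 328.55.
Round up → n = 329 per group.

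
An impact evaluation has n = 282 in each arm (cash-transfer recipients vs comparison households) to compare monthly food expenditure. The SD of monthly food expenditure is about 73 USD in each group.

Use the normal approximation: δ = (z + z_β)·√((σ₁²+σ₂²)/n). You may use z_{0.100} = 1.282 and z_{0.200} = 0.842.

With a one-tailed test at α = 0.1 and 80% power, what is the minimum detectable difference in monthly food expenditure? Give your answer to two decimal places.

Minimum detectable difference ≈ 13.06 USD

δ = (z_α + z_β) · √((σ₁²+σ₂²)/n)
  = (1.282 + 0.842) · √(10658/282)
  = 2.124 · √37.7943
  = 2.124 · 6.1477
  = 13.0577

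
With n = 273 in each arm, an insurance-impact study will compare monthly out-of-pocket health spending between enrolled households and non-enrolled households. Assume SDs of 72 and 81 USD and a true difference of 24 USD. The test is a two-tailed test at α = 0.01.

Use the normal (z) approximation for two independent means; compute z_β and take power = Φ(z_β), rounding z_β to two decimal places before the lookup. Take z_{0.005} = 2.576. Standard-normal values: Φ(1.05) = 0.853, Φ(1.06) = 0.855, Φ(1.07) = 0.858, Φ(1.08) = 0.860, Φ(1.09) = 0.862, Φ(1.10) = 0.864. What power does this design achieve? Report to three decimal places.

z_β = δ·√(n/(σ₁²+σ₂²)) − z_{α/2}
    = 24 · √(273/11745) − 2.576
    = 24 · 0.15246 − 2.576
    = 3.6590 − 2.576 = 1.0830 → 1.08
Power = Φ(1.08) = 0.860.

Power ≈ 0.860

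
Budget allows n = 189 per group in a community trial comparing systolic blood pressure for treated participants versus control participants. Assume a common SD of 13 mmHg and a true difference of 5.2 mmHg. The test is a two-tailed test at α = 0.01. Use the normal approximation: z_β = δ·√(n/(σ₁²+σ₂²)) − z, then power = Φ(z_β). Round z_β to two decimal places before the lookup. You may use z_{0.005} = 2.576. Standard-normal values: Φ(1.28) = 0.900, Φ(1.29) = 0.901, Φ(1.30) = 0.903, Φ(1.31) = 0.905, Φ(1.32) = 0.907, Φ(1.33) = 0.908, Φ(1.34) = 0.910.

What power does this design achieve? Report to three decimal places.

z_β = δ·√(n/(σ₁²+σ₂²)) − z_{α/2}
    = 5.2 · √(189/338) − 2.576
    = 5.2 · 0.74778 − 2.576
    = 3.8884 − 2.576 = 1.3124 → 1.31
Power = Φ(1.31) = 0.905.

Power ≈ 0.905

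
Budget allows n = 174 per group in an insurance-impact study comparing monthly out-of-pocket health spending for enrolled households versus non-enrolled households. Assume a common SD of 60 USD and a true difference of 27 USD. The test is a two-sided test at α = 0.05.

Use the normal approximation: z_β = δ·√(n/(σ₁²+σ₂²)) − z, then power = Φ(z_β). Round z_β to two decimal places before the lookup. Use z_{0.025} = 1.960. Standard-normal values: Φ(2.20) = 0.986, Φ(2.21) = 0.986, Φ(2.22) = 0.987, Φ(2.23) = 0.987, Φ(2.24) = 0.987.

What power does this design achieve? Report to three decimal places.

z_β = δ·√(n/(σ₁²+σ₂²)) − z_{α/2}
    = 27 · √(174/7200) − 1.960
    = 27 · 0.15546 − 1.960
    = 4.1973 − 1.960 = 2.2373 → 2.24
Power = Φ(2.24) = 0.987.

Power ≈ 0.987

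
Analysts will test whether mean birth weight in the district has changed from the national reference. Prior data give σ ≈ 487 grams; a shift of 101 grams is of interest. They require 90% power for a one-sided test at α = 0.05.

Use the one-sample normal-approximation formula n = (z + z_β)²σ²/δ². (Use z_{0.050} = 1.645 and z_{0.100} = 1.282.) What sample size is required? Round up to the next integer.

n = (z_α + z_β)² · σ² / δ²
  = (1.645 + 1.282)² · 487² / 101²
  = 8.5673 · 237169 / 10201
  = 199.19
Round up → n = 200.

n = 200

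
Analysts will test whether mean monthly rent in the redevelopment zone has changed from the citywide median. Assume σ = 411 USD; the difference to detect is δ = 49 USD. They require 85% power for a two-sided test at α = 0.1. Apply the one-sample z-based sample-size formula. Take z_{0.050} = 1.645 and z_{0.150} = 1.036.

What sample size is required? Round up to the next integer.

n = 506

n = (z_{α/2} + z_β)² · σ² / δ²
  = (1.645 + 1.036)² · 411² / 49²
  = 7.1878 · 168921 / 2401
  = 505.69
Round up → n = 506.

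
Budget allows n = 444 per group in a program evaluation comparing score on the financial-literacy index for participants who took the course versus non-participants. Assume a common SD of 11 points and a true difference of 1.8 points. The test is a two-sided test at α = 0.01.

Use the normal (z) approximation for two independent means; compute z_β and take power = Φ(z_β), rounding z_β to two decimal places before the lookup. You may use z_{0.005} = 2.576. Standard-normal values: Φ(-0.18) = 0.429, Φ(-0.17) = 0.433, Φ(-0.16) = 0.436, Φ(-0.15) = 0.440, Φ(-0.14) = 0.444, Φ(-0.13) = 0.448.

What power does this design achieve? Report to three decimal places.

Power ≈ 0.444

z_β = δ·√(n/(σ₁²+σ₂²)) − z_{α/2}
    = 1.8 · √(444/242) − 2.576
    = 1.8 · 1.35451 − 2.576
    = 2.4381 − 2.576 = -0.1379 → -0.14
Power = Φ(-0.14) = 0.444.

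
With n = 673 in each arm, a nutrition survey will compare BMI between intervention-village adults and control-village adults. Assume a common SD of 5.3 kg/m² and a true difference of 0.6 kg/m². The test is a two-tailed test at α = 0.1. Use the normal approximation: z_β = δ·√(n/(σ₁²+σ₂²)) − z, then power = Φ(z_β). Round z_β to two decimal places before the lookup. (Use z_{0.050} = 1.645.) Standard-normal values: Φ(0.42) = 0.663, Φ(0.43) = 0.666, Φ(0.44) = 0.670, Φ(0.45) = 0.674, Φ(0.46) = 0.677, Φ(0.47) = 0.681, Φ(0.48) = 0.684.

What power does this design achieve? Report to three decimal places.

Power ≈ 0.666

z_β = δ·√(n/(σ₁²+σ₂²)) − z_{α/2}
    = 0.6 · √(673/56.18) − 1.645
    = 0.6 · 3.46112 − 1.645
    = 2.0767 − 1.645 = 0.4317 → 0.43
Power = Φ(0.43) = 0.666.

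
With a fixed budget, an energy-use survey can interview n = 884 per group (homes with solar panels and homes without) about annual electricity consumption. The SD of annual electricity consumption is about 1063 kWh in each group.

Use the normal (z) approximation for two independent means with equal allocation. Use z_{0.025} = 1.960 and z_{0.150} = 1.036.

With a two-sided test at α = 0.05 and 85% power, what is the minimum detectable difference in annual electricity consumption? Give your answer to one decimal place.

δ = (z_{α/2} + z_β) · √((σ₁²+σ₂²)/n)
  = (1.960 + 1.036) · √(2259938/884)
  = 2.996 · √2556.5
  = 2.996 · 50.5618
  = 151.4830

Minimum detectable difference ≈ 151.5 kWh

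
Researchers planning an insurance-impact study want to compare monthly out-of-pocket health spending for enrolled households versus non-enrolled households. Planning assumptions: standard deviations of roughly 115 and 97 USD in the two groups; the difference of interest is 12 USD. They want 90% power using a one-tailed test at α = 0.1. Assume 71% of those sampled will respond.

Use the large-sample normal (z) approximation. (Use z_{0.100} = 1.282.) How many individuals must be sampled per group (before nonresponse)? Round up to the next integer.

n = 1456 per group

n = (z_α + z_β)² · (σ₁² + σ₂²) / δ²
  = (1.282 + 1.282)² · (115² + 97² = 22634) / 12²
  = 6.5741 · 22634 / 144
  = 1033.32
Adjust for 71% response: 1033.32 / 0.71 = 1455.38.
Round up → n = 1456 per group.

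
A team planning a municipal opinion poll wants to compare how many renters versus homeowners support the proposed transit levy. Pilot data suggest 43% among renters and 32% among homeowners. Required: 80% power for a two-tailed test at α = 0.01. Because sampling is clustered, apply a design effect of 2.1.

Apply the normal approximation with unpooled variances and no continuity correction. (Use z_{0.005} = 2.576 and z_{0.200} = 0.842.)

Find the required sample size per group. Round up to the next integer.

n = (z_{α/2} + z_β)² · [p₁(1−p₁) + p₂(1−p₂)] / (p₁ − p₂)²
  = (2.576 + 0.842)² · (0.43·0.57 + 0.32·0.68) / (0.11)²
  = (3.418)² · (0.2451 + 0.2176) / 0.0121
  = 11.6827 · 0.4627 / 0.0121
  = 446.74
Design effect: 2.1 × 446.74 = 938.16.
Round up → n = 939 per group.

n = 939 per group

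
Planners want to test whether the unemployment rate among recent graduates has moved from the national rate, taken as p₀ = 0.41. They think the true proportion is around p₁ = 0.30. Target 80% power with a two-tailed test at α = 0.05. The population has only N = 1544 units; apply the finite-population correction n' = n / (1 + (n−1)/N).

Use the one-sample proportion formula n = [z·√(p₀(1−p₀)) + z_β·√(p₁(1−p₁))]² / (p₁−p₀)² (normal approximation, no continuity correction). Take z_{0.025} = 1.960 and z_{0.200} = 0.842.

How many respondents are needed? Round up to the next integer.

n = [z_{α/2}·√(p₀q₀) + z_β·√(p₁q₁)]² / (p₁ − p₀)²
  = [1.960·√(0.41·0.59) + 0.842·√(0.30·0.70)]² / (-0.11)²
  = [1.960·0.4918 + 0.842·0.4583]² / 0.0121
  = [1.3498]² / 0.0121
  = 150.59
Finite-population correction (N = 1544): 150.59 / (1 + (150.59 − 1)/1544) = 137.29.
Round up → n = 138.

n = 138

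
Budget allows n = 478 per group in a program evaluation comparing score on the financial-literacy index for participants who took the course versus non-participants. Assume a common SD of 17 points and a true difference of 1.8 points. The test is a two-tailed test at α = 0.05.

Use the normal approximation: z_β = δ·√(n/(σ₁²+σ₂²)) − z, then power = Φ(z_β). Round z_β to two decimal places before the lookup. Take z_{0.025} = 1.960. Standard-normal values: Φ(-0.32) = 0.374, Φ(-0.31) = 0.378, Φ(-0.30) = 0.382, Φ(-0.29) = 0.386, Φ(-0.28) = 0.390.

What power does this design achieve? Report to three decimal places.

z_β = δ·√(n/(σ₁²+σ₂²)) − z_{α/2}
    = 1.8 · √(478/578) − 1.960
    = 1.8 · 0.90939 − 1.960
    = 1.6369 − 1.960 = -0.3231 → -0.32
Power = Φ(-0.32) = 0.374.

Power ≈ 0.374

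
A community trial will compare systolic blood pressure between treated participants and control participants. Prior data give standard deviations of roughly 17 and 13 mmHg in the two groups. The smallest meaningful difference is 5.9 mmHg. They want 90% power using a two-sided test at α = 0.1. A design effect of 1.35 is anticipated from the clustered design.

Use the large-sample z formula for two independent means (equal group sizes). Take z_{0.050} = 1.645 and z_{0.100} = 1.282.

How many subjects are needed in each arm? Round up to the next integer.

n = (z_{α/2} + z_β)² · (σ₁² + σ₂²) / δ²
  = (1.645 + 1.282)² · (17² + 13² = 458) / 5.9²
  = 8.5673 · 458 / 34.81
  = 112.72
Design effect: 1.35 × 112.72 = 152.17.
Round up → n = 153 per group.

n = 153 per group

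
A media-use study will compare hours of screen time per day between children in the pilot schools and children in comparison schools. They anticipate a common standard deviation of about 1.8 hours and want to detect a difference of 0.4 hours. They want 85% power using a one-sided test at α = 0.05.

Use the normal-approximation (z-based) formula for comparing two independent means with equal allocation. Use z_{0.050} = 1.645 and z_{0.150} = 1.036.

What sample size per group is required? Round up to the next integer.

n = (z_α + z_β)² · (σ₁² + σ₂²) / δ²
  = (1.645 + 1.036)² · (2·1.8² = 6.48) / 0.4²
  = 7.1878 · 6.48 / 0.16
  = 291.10
Round up → n = 292 per group.

n = 292 per group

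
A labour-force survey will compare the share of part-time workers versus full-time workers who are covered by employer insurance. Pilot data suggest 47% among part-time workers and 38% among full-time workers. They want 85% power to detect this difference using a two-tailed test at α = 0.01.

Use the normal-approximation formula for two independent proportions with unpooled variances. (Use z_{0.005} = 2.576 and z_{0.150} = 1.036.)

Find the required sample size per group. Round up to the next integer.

n = (z_{α/2} + z_β)² · [p₁(1−p₁) + p₂(1−p₂)] / (p₁ − p₂)²
  = (2.576 + 1.036)² · (0.47·0.53 + 0.38·0.62) / (0.09)²
  = (3.612)² · (0.2491 + 0.2356) / 0.0081
  = 13.0465 · 0.4847 / 0.0081
  = 780.70
Round up → n = 781 per group.

n = 781 per group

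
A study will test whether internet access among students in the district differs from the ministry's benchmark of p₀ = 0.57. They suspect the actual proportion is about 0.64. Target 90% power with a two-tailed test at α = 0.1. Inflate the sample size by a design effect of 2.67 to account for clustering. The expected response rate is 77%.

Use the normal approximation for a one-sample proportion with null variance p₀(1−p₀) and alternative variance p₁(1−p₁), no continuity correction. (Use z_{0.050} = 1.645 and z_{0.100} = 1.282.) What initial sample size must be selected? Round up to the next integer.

n = 1447

n = [z_{α/2}·√(p₀q₀) + z_β·√(p₁q₁)]² / (p₁ − p₀)²
  = [1.645·√(0.57·0.43) + 1.282·√(0.64·0.36)]² / (0.07)²
  = [1.645·0.4951 + 1.282·0.4800]² / 0.0049
  = [1.4298]² / 0.0049
  = 417.19
Design effect: 2.67 × 417.19 = 1113.89.
Adjust for 77% response: 1113.89 / 0.77 = 1446.61.
Round up → n = 1447.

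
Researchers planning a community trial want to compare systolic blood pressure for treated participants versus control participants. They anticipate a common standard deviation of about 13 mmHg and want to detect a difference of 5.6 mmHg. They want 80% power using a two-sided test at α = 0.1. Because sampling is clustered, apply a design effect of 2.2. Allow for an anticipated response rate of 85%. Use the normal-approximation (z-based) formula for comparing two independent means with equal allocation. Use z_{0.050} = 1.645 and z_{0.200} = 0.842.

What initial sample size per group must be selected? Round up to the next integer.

n = (z_{α/2} + z_β)² · (σ₁² + σ₂²) / δ²
  = (1.645 + 0.842)² · (2·13² = 338) / 5.6²
  = 6.1852 · 338 / 31.36
  = 66.66
Design effect: 2.2 × 66.66 = 146.66.
Adjust for 85% response: 146.66 / 0.85 = 172.54.
Round up → n = 173 per group.

n = 173 per group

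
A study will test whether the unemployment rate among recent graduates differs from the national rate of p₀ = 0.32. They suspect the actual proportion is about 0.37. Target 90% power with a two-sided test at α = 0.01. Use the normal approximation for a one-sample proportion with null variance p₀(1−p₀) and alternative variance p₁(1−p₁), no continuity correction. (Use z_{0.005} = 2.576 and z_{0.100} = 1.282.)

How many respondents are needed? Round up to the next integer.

n = 1326

n = [z_{α/2}·√(p₀q₀) + z_β·√(p₁q₁)]² / (p₁ − p₀)²
  = [2.576·√(0.32·0.68) + 1.282·√(0.37·0.63)]² / (0.05)²
  = [2.576·0.4665 + 1.282·0.4828]² / 0.0025
  = [1.8206]² / 0.0025
  = 1325.83
Round up → n = 1326.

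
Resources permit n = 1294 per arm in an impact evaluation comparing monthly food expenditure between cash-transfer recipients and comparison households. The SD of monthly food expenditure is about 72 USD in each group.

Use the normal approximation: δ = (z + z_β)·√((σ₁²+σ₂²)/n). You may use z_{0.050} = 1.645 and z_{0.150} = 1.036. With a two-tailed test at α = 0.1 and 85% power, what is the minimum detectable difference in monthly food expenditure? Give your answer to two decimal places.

δ = (z_{α/2} + z_β) · √((σ₁²+σ₂²)/n)
  = (1.645 + 1.036) · √(10368/1294)
  = 2.681 · √8.0124
  = 2.681 · 2.8306
  = 7.5889

Minimum detectable difference ≈ 7.59 USD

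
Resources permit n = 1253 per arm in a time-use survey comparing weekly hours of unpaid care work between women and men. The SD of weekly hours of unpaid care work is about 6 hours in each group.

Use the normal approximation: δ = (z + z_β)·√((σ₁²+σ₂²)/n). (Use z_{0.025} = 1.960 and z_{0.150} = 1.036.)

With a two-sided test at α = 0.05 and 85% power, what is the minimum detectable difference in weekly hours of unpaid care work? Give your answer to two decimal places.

Minimum detectable difference ≈ 0.72 hours

δ = (z_{α/2} + z_β) · √((σ₁²+σ₂²)/n)
  = (1.960 + 1.036) · √(72/1253)
  = 2.996 · √0.05746
  = 2.996 · 0.2397
  = 0.7182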